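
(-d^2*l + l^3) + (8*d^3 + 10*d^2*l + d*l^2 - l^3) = 8*d^3 + 9*d^2*l + d*l^2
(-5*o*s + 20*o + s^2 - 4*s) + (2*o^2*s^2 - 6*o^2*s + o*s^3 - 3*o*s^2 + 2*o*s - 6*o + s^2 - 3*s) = 2*o^2*s^2 - 6*o^2*s + o*s^3 - 3*o*s^2 - 3*o*s + 14*o + 2*s^2 - 7*s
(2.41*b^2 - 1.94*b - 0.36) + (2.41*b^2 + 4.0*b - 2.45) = 4.82*b^2 + 2.06*b - 2.81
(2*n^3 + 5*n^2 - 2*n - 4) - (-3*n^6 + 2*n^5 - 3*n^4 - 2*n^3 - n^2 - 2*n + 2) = 3*n^6 - 2*n^5 + 3*n^4 + 4*n^3 + 6*n^2 - 6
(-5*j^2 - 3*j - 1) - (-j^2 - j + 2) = -4*j^2 - 2*j - 3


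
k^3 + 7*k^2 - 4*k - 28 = (k - 2)*(k + 2)*(k + 7)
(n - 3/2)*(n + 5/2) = n^2 + n - 15/4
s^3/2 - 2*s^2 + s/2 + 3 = (s/2 + 1/2)*(s - 3)*(s - 2)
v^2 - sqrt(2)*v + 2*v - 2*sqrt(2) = (v + 2)*(v - sqrt(2))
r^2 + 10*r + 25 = (r + 5)^2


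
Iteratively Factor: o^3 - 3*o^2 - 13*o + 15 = (o - 5)*(o^2 + 2*o - 3) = (o - 5)*(o - 1)*(o + 3)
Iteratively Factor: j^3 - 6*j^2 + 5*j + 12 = (j - 4)*(j^2 - 2*j - 3) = (j - 4)*(j + 1)*(j - 3)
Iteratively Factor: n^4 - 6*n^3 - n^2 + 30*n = (n + 2)*(n^3 - 8*n^2 + 15*n) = (n - 3)*(n + 2)*(n^2 - 5*n) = (n - 5)*(n - 3)*(n + 2)*(n)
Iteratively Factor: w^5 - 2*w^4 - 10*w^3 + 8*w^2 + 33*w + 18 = (w + 1)*(w^4 - 3*w^3 - 7*w^2 + 15*w + 18) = (w + 1)*(w + 2)*(w^3 - 5*w^2 + 3*w + 9) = (w - 3)*(w + 1)*(w + 2)*(w^2 - 2*w - 3) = (w - 3)*(w + 1)^2*(w + 2)*(w - 3)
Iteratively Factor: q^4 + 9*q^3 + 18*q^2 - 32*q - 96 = (q + 3)*(q^3 + 6*q^2 - 32) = (q + 3)*(q + 4)*(q^2 + 2*q - 8) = (q + 3)*(q + 4)^2*(q - 2)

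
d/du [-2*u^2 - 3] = -4*u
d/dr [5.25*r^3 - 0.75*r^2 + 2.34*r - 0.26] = 15.75*r^2 - 1.5*r + 2.34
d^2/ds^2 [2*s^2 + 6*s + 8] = 4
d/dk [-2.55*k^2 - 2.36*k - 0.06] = -5.1*k - 2.36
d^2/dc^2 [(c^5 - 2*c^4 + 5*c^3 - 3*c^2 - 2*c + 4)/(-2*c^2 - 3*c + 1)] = 2*(-12*c^7 - 40*c^6 + 87*c^4 - 123*c^3 + 27*c^2 - 75*c - 35)/(8*c^6 + 36*c^5 + 42*c^4 - 9*c^3 - 21*c^2 + 9*c - 1)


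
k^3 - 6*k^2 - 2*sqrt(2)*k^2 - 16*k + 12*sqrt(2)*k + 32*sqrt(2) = (k - 8)*(k + 2)*(k - 2*sqrt(2))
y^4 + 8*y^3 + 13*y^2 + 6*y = y*(y + 1)^2*(y + 6)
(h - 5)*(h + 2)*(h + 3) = h^3 - 19*h - 30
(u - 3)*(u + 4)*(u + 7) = u^3 + 8*u^2 - 5*u - 84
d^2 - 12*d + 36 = (d - 6)^2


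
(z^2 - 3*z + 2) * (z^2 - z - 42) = z^4 - 4*z^3 - 37*z^2 + 124*z - 84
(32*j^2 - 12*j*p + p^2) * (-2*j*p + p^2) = -64*j^3*p + 56*j^2*p^2 - 14*j*p^3 + p^4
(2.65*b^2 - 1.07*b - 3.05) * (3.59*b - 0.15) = 9.5135*b^3 - 4.2388*b^2 - 10.789*b + 0.4575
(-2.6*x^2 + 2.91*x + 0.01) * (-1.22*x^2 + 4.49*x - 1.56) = 3.172*x^4 - 15.2242*x^3 + 17.1097*x^2 - 4.4947*x - 0.0156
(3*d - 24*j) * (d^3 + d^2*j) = 3*d^4 - 21*d^3*j - 24*d^2*j^2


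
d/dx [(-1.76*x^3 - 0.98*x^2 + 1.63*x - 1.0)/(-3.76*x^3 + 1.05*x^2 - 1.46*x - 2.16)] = (-5.5328*x^4 + 17.3968*x^3 - 0.155899999999999*x^2 + 6.3336*x - 4.9808)/(14.1376*x^6 - 7.896*x^5 + 12.0817*x^4 + 13.1772*x^3 - 2.4044*x^2 + 6.3072*x + 4.6656)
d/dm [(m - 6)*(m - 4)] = 2*m - 10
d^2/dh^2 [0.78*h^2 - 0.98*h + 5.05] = 1.56000000000000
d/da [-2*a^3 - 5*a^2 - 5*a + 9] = -6*a^2 - 10*a - 5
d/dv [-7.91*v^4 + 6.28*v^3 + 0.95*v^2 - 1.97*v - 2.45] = -31.64*v^3 + 18.84*v^2 + 1.9*v - 1.97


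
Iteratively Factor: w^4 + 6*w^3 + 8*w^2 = (w)*(w^3 + 6*w^2 + 8*w) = w*(w + 4)*(w^2 + 2*w) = w^2*(w + 4)*(w + 2)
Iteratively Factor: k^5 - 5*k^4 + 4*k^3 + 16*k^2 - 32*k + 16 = (k + 2)*(k^4 - 7*k^3 + 18*k^2 - 20*k + 8) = (k - 2)*(k + 2)*(k^3 - 5*k^2 + 8*k - 4) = (k - 2)*(k - 1)*(k + 2)*(k^2 - 4*k + 4) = (k - 2)^2*(k - 1)*(k + 2)*(k - 2)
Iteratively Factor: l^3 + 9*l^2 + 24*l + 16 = (l + 1)*(l^2 + 8*l + 16) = (l + 1)*(l + 4)*(l + 4)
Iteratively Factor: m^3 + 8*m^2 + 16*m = (m + 4)*(m^2 + 4*m) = m*(m + 4)*(m + 4)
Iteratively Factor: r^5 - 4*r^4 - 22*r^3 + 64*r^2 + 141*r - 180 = (r - 4)*(r^4 - 22*r^2 - 24*r + 45) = (r - 4)*(r - 1)*(r^3 + r^2 - 21*r - 45) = (r - 5)*(r - 4)*(r - 1)*(r^2 + 6*r + 9) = (r - 5)*(r - 4)*(r - 1)*(r + 3)*(r + 3)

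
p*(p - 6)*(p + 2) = p^3 - 4*p^2 - 12*p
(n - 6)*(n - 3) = n^2 - 9*n + 18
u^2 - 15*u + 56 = (u - 8)*(u - 7)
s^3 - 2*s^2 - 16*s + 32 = (s - 4)*(s - 2)*(s + 4)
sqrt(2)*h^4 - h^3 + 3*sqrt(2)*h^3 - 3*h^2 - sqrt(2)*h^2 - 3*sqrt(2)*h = h*(h + 3)*(h - sqrt(2))*(sqrt(2)*h + 1)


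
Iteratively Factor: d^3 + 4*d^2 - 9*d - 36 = (d + 3)*(d^2 + d - 12) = (d - 3)*(d + 3)*(d + 4)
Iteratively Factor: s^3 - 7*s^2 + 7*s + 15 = (s - 3)*(s^2 - 4*s - 5) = (s - 3)*(s + 1)*(s - 5)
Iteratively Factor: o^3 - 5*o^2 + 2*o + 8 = (o - 2)*(o^2 - 3*o - 4) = (o - 4)*(o - 2)*(o + 1)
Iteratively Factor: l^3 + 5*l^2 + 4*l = (l + 1)*(l^2 + 4*l) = l*(l + 1)*(l + 4)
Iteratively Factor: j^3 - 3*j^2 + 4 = (j + 1)*(j^2 - 4*j + 4) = (j - 2)*(j + 1)*(j - 2)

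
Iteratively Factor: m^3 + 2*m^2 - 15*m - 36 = (m - 4)*(m^2 + 6*m + 9) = (m - 4)*(m + 3)*(m + 3)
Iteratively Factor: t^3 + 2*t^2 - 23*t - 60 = (t + 3)*(t^2 - t - 20) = (t - 5)*(t + 3)*(t + 4)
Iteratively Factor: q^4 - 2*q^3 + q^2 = (q - 1)*(q^3 - q^2) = q*(q - 1)*(q^2 - q) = q*(q - 1)^2*(q)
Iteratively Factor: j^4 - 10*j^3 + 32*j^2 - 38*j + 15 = (j - 1)*(j^3 - 9*j^2 + 23*j - 15) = (j - 3)*(j - 1)*(j^2 - 6*j + 5) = (j - 3)*(j - 1)^2*(j - 5)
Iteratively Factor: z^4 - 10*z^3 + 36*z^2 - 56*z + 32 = (z - 2)*(z^3 - 8*z^2 + 20*z - 16) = (z - 2)^2*(z^2 - 6*z + 8) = (z - 4)*(z - 2)^2*(z - 2)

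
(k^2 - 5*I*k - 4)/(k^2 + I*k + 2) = (k - 4*I)/(k + 2*I)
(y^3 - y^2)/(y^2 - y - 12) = y^2*(1 - y)/(-y^2 + y + 12)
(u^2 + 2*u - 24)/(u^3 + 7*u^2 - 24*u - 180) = (u - 4)/(u^2 + u - 30)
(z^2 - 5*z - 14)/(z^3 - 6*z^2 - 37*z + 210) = (z + 2)/(z^2 + z - 30)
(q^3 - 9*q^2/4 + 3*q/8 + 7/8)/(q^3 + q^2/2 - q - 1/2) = (q - 7/4)/(q + 1)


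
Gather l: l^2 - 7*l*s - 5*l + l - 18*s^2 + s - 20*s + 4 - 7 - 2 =l^2 + l*(-7*s - 4) - 18*s^2 - 19*s - 5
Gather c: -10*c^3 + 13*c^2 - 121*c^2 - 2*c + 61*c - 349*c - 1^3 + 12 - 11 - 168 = -10*c^3 - 108*c^2 - 290*c - 168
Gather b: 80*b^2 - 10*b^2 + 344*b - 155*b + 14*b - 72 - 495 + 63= 70*b^2 + 203*b - 504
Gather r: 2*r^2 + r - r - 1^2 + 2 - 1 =2*r^2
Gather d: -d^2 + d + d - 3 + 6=-d^2 + 2*d + 3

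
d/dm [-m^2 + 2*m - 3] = 2 - 2*m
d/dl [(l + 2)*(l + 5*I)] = 2*l + 2 + 5*I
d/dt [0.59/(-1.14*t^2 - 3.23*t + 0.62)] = (1.3452*t + 1.9057)/(1.14*t^2 + 3.23*t - 0.62)^2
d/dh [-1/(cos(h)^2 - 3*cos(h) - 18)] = (3 - 2*cos(h))*sin(h)/(sin(h)^2 + 3*cos(h) + 17)^2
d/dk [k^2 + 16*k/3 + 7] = 2*k + 16/3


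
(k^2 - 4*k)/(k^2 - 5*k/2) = 2*(k - 4)/(2*k - 5)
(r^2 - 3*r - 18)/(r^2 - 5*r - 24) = (r - 6)/(r - 8)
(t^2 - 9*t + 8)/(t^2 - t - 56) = (t - 1)/(t + 7)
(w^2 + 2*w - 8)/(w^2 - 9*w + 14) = (w + 4)/(w - 7)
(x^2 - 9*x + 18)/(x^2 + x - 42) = (x - 3)/(x + 7)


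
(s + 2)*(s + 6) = s^2 + 8*s + 12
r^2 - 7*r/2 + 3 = (r - 2)*(r - 3/2)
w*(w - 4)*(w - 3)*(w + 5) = w^4 - 2*w^3 - 23*w^2 + 60*w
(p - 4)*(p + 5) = p^2 + p - 20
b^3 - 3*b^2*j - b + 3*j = (b - 1)*(b + 1)*(b - 3*j)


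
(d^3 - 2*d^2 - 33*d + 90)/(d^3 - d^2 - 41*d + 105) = (d + 6)/(d + 7)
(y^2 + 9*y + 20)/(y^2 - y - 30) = (y + 4)/(y - 6)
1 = 1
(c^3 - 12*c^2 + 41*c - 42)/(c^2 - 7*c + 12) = (c^2 - 9*c + 14)/(c - 4)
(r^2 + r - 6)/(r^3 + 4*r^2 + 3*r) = (r - 2)/(r*(r + 1))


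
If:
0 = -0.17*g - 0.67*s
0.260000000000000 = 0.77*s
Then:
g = -1.33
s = 0.34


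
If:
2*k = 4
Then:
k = 2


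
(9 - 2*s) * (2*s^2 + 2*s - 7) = -4*s^3 + 14*s^2 + 32*s - 63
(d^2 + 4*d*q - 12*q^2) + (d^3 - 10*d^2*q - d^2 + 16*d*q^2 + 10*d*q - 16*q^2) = d^3 - 10*d^2*q + 16*d*q^2 + 14*d*q - 28*q^2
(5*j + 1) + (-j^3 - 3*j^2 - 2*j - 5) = -j^3 - 3*j^2 + 3*j - 4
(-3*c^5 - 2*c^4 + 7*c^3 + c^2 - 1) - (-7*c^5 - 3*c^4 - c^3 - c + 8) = 4*c^5 + c^4 + 8*c^3 + c^2 + c - 9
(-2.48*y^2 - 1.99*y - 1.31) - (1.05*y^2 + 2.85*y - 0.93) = -3.53*y^2 - 4.84*y - 0.38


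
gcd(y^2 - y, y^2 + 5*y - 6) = y - 1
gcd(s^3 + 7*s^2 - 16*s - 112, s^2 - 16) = s^2 - 16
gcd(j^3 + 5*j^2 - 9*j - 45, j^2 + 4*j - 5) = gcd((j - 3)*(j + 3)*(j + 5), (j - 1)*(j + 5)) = j + 5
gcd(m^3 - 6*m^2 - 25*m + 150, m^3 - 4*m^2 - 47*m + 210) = m^2 - 11*m + 30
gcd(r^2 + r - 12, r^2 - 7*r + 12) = r - 3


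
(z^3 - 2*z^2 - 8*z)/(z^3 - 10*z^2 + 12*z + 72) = z*(z - 4)/(z^2 - 12*z + 36)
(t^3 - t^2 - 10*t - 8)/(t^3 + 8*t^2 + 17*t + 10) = (t - 4)/(t + 5)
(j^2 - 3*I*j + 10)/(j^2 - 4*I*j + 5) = (j + 2*I)/(j + I)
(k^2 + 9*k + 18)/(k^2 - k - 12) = (k + 6)/(k - 4)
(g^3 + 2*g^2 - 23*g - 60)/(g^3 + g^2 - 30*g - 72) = (g - 5)/(g - 6)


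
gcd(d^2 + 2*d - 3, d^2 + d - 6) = d + 3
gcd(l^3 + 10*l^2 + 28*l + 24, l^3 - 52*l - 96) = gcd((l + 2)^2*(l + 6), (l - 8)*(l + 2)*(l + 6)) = l^2 + 8*l + 12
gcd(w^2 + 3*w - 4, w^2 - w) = w - 1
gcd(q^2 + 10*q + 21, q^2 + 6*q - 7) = q + 7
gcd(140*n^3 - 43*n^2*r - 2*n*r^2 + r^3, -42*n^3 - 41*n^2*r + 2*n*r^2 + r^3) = 7*n + r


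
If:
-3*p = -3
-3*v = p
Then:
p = 1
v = -1/3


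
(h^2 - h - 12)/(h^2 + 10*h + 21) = (h - 4)/(h + 7)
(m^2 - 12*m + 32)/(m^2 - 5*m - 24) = (m - 4)/(m + 3)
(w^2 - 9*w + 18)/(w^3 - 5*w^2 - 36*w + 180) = (w - 3)/(w^2 + w - 30)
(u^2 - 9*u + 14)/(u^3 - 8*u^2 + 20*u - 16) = (u - 7)/(u^2 - 6*u + 8)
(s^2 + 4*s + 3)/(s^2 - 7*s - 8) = (s + 3)/(s - 8)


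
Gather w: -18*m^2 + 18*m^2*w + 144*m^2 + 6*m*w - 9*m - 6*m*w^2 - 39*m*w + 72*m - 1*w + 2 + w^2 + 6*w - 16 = 126*m^2 + 63*m + w^2*(1 - 6*m) + w*(18*m^2 - 33*m + 5) - 14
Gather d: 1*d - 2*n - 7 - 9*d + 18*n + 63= -8*d + 16*n + 56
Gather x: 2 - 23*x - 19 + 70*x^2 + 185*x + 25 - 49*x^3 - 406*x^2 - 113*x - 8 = -49*x^3 - 336*x^2 + 49*x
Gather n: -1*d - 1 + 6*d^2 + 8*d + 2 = 6*d^2 + 7*d + 1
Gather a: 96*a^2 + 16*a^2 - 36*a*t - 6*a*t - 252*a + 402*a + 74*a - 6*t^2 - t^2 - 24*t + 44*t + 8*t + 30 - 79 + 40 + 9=112*a^2 + a*(224 - 42*t) - 7*t^2 + 28*t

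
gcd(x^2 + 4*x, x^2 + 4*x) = x^2 + 4*x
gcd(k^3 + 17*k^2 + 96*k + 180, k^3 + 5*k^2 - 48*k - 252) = k^2 + 12*k + 36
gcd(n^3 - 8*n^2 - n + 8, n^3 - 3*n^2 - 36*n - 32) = n^2 - 7*n - 8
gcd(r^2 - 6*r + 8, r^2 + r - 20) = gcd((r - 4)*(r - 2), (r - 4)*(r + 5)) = r - 4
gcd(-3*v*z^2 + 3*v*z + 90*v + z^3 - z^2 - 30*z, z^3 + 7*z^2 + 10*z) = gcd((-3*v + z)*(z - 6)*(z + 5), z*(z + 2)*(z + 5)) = z + 5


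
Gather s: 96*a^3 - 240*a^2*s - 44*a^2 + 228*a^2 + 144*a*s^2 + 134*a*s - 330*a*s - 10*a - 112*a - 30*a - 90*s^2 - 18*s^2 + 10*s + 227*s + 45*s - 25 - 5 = 96*a^3 + 184*a^2 - 152*a + s^2*(144*a - 108) + s*(-240*a^2 - 196*a + 282) - 30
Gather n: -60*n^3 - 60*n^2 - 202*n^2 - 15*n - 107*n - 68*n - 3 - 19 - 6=-60*n^3 - 262*n^2 - 190*n - 28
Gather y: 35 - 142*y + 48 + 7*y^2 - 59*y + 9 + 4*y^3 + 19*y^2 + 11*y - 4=4*y^3 + 26*y^2 - 190*y + 88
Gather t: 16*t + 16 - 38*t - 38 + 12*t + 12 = -10*t - 10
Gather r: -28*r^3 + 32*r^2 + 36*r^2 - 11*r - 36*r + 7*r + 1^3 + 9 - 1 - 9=-28*r^3 + 68*r^2 - 40*r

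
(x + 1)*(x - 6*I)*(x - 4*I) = x^3 + x^2 - 10*I*x^2 - 24*x - 10*I*x - 24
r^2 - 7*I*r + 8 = (r - 8*I)*(r + I)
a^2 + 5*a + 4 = (a + 1)*(a + 4)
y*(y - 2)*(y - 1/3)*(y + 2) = y^4 - y^3/3 - 4*y^2 + 4*y/3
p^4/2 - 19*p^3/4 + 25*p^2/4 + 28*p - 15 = (p/2 + 1)*(p - 6)*(p - 5)*(p - 1/2)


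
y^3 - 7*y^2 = y^2*(y - 7)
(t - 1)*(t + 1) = t^2 - 1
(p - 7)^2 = p^2 - 14*p + 49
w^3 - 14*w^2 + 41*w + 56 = (w - 8)*(w - 7)*(w + 1)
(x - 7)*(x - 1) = x^2 - 8*x + 7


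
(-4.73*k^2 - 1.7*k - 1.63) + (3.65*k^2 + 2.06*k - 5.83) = -1.08*k^2 + 0.36*k - 7.46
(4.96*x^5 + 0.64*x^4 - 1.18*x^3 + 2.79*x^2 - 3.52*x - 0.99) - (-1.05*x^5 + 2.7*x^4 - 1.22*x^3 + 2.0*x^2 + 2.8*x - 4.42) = 6.01*x^5 - 2.06*x^4 + 0.04*x^3 + 0.79*x^2 - 6.32*x + 3.43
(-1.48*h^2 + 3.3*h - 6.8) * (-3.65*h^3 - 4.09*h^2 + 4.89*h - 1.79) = 5.402*h^5 - 5.9918*h^4 + 4.0858*h^3 + 46.5982*h^2 - 39.159*h + 12.172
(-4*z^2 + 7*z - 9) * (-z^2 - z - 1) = 4*z^4 - 3*z^3 + 6*z^2 + 2*z + 9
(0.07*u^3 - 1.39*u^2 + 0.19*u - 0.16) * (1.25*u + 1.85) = 0.0875*u^4 - 1.608*u^3 - 2.334*u^2 + 0.1515*u - 0.296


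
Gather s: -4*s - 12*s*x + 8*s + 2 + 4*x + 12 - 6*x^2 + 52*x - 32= s*(4 - 12*x) - 6*x^2 + 56*x - 18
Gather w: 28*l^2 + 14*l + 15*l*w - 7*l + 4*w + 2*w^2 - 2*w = 28*l^2 + 7*l + 2*w^2 + w*(15*l + 2)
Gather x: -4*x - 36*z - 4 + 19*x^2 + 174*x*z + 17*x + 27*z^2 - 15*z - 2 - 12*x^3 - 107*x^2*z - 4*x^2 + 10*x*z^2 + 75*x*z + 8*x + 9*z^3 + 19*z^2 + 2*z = -12*x^3 + x^2*(15 - 107*z) + x*(10*z^2 + 249*z + 21) + 9*z^3 + 46*z^2 - 49*z - 6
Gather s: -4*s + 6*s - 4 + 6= 2*s + 2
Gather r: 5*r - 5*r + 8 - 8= 0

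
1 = 1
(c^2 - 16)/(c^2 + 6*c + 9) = (c^2 - 16)/(c^2 + 6*c + 9)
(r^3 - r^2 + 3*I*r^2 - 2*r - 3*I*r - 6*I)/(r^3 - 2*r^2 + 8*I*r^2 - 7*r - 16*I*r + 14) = (r^2 + r*(1 + 3*I) + 3*I)/(r^2 + 8*I*r - 7)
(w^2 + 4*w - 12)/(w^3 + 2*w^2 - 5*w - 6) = (w + 6)/(w^2 + 4*w + 3)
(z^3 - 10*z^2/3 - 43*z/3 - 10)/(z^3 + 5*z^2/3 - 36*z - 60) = (z + 1)/(z + 6)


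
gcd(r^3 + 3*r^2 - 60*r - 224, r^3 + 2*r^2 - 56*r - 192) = r^2 - 4*r - 32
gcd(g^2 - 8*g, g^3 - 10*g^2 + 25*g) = g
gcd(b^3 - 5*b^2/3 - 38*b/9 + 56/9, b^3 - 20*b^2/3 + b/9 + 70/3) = b - 7/3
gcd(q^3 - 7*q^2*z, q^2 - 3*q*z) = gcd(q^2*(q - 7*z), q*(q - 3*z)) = q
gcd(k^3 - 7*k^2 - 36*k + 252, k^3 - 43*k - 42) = k^2 - k - 42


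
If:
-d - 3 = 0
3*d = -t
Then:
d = -3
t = 9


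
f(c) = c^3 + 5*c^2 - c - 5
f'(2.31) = 38.11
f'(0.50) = 4.75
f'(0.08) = -0.18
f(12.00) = 2431.00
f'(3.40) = 67.68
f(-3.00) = 16.00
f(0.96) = -0.47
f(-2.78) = 14.94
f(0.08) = -5.05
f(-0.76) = -1.79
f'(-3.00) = -4.00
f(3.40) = 88.70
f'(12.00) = 551.00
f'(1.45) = 19.81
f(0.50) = -4.12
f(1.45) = 7.11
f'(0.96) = 11.36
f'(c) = 3*c^2 + 10*c - 1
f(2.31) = 31.70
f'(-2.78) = -5.61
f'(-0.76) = -6.87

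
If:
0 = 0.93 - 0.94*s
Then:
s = 0.99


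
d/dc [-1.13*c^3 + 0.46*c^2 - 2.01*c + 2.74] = -3.39*c^2 + 0.92*c - 2.01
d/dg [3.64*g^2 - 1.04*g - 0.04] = 7.28*g - 1.04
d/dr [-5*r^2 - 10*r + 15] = -10*r - 10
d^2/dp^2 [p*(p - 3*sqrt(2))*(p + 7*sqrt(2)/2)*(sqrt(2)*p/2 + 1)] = 6*sqrt(2)*p^2 + 9*p - 20*sqrt(2)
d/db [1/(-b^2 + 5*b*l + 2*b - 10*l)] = (2*b - 5*l - 2)/(b^2 - 5*b*l - 2*b + 10*l)^2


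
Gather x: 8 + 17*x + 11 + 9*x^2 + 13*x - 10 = 9*x^2 + 30*x + 9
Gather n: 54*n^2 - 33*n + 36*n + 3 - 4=54*n^2 + 3*n - 1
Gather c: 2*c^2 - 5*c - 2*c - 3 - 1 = 2*c^2 - 7*c - 4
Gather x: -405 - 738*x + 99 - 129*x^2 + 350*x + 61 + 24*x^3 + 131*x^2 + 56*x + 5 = 24*x^3 + 2*x^2 - 332*x - 240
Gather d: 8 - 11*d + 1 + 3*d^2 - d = 3*d^2 - 12*d + 9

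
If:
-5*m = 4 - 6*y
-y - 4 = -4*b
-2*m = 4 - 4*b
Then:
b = 9/7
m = 4/7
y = 8/7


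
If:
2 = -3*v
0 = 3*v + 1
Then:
No Solution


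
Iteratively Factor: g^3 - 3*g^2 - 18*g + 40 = (g - 2)*(g^2 - g - 20) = (g - 5)*(g - 2)*(g + 4)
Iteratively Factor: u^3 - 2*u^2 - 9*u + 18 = (u - 3)*(u^2 + u - 6) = (u - 3)*(u - 2)*(u + 3)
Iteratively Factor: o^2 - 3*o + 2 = (o - 1)*(o - 2)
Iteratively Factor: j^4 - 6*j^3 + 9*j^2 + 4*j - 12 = (j + 1)*(j^3 - 7*j^2 + 16*j - 12) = (j - 2)*(j + 1)*(j^2 - 5*j + 6) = (j - 2)^2*(j + 1)*(j - 3)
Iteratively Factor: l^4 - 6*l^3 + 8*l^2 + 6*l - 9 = (l - 3)*(l^3 - 3*l^2 - l + 3) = (l - 3)*(l + 1)*(l^2 - 4*l + 3) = (l - 3)*(l - 1)*(l + 1)*(l - 3)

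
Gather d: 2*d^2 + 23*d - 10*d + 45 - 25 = 2*d^2 + 13*d + 20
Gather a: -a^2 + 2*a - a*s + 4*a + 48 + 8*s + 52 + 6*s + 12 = -a^2 + a*(6 - s) + 14*s + 112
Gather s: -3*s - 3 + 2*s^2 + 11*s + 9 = 2*s^2 + 8*s + 6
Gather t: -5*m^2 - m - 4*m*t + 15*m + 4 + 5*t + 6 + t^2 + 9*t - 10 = -5*m^2 + 14*m + t^2 + t*(14 - 4*m)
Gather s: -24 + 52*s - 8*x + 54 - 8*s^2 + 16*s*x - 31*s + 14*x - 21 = -8*s^2 + s*(16*x + 21) + 6*x + 9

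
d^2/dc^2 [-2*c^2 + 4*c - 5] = -4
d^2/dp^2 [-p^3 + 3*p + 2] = -6*p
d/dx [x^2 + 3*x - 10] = 2*x + 3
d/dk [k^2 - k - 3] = 2*k - 1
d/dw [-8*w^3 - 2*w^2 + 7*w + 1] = -24*w^2 - 4*w + 7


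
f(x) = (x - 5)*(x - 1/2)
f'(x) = 2*x - 11/2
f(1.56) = -3.65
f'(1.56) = -2.38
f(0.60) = -0.44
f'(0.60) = -4.30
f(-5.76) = 67.36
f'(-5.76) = -17.02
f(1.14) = -2.47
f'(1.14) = -3.22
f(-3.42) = 33.01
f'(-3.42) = -12.34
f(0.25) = 1.19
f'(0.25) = -5.00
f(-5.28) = 59.42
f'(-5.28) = -16.06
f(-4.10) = 41.86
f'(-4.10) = -13.70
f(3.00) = -5.00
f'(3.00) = 0.50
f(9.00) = 34.00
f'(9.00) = 12.50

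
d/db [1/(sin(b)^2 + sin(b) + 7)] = -(2*sin(b) + 1)*cos(b)/(sin(b)^2 + sin(b) + 7)^2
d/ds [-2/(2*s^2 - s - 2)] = 2*(4*s - 1)/(-2*s^2 + s + 2)^2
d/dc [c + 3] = 1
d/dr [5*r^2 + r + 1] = 10*r + 1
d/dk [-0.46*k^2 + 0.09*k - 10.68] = 0.09 - 0.92*k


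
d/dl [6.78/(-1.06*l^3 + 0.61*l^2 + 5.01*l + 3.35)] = (21.5604*l^2 - 8.2716*l - 33.9678)/(-1.06*l^3 + 0.61*l^2 + 5.01*l + 3.35)^2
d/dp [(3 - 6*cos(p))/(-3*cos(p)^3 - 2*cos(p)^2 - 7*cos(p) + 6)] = 48*(12*cos(p)^3 - 5*cos(p)^2 - 4*cos(p) + 5)*sin(p)/(-8*sin(p)^2 + 37*cos(p) + 3*cos(3*p) - 16)^2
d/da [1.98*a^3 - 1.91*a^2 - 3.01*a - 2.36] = 5.94*a^2 - 3.82*a - 3.01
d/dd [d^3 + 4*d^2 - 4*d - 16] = 3*d^2 + 8*d - 4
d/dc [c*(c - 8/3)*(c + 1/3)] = 3*c^2 - 14*c/3 - 8/9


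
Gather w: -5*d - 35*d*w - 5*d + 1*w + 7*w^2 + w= -10*d + 7*w^2 + w*(2 - 35*d)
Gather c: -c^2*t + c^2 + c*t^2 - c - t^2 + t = c^2*(1 - t) + c*(t^2 - 1) - t^2 + t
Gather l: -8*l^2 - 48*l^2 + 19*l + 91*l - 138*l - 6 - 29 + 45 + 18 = -56*l^2 - 28*l + 28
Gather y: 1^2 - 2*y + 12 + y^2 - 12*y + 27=y^2 - 14*y + 40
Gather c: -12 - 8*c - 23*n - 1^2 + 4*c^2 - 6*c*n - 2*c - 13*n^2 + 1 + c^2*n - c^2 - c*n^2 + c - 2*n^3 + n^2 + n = c^2*(n + 3) + c*(-n^2 - 6*n - 9) - 2*n^3 - 12*n^2 - 22*n - 12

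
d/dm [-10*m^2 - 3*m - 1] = -20*m - 3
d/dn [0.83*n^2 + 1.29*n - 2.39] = 1.66*n + 1.29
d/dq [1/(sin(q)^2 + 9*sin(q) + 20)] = -(2*sin(q) + 9)*cos(q)/(sin(q)^2 + 9*sin(q) + 20)^2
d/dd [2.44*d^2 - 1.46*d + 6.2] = 4.88*d - 1.46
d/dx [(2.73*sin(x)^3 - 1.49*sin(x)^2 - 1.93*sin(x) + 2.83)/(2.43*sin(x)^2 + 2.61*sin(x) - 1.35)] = (6.6339*sin(x)^4 + 14.2506*sin(x)^3 - 10.2555*sin(x)^2 - 9.7308*sin(x) - 4.7808)*cos(x)/(5.9049*sin(x)^4 + 12.6846*sin(x)^3 + 0.251099999999998*sin(x)^2 - 7.047*sin(x) + 1.8225)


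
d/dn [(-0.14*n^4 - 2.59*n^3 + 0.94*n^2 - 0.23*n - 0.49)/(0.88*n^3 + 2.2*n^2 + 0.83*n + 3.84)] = (-0.1232*n^6 - 0.616*n^5 - 6.8738*n^4 - 6.045*n^3 - 27.257*n^2 + 9.3752*n - 0.4765)/(0.7744*n^6 + 3.872*n^5 + 6.3008*n^4 + 10.4104*n^3 + 17.5849*n^2 + 6.3744*n + 14.7456)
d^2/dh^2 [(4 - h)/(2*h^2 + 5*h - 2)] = 2*(-(h - 4)*(4*h + 5)^2 + 3*(2*h - 1)*(2*h^2 + 5*h - 2))/(2*h^2 + 5*h - 2)^3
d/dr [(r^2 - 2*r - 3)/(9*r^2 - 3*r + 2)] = (15*r^2 + 58*r - 13)/(81*r^4 - 54*r^3 + 45*r^2 - 12*r + 4)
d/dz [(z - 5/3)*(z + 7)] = 2*z + 16/3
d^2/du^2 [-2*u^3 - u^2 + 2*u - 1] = -12*u - 2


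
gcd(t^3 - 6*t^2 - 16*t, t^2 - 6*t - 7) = 1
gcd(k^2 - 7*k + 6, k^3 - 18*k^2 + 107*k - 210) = k - 6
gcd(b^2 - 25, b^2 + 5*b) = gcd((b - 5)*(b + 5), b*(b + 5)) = b + 5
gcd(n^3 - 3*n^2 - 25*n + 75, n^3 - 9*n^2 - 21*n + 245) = n + 5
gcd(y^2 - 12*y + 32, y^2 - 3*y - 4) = y - 4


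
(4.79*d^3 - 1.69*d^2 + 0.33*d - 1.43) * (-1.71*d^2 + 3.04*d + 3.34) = -8.1909*d^5 + 17.4515*d^4 + 10.2967*d^3 - 2.1961*d^2 - 3.245*d - 4.7762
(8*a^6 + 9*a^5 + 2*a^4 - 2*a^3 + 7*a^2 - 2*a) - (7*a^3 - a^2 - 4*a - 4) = 8*a^6 + 9*a^5 + 2*a^4 - 9*a^3 + 8*a^2 + 2*a + 4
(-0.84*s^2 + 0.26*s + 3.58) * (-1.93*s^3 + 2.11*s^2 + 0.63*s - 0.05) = 1.6212*s^5 - 2.2742*s^4 - 6.89*s^3 + 7.7596*s^2 + 2.2424*s - 0.179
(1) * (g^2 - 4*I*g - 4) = g^2 - 4*I*g - 4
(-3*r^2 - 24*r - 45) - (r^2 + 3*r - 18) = -4*r^2 - 27*r - 27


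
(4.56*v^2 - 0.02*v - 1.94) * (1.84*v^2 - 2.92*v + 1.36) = 8.3904*v^4 - 13.352*v^3 + 2.6904*v^2 + 5.6376*v - 2.6384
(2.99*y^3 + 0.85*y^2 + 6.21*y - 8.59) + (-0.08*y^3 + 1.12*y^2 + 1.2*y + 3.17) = 2.91*y^3 + 1.97*y^2 + 7.41*y - 5.42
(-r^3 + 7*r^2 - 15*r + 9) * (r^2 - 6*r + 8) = -r^5 + 13*r^4 - 65*r^3 + 155*r^2 - 174*r + 72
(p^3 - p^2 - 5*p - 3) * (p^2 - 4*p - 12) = p^5 - 5*p^4 - 13*p^3 + 29*p^2 + 72*p + 36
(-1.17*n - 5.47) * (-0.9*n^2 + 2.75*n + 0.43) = 1.053*n^3 + 1.7055*n^2 - 15.5456*n - 2.3521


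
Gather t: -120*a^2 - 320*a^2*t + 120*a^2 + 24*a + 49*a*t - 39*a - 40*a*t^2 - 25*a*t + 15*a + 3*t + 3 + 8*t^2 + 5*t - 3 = t^2*(8 - 40*a) + t*(-320*a^2 + 24*a + 8)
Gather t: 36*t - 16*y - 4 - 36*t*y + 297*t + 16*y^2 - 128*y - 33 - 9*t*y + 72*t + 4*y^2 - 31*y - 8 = t*(405 - 45*y) + 20*y^2 - 175*y - 45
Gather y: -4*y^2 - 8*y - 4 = -4*y^2 - 8*y - 4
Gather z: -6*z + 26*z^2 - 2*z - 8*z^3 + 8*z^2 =-8*z^3 + 34*z^2 - 8*z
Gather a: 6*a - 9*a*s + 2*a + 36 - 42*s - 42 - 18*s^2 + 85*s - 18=a*(8 - 9*s) - 18*s^2 + 43*s - 24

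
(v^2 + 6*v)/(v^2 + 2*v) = (v + 6)/(v + 2)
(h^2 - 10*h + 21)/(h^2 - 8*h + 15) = (h - 7)/(h - 5)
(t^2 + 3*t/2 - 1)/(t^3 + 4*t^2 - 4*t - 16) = (t - 1/2)/(t^2 + 2*t - 8)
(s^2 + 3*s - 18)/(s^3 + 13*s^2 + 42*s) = (s - 3)/(s*(s + 7))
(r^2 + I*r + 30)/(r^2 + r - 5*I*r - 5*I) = (r + 6*I)/(r + 1)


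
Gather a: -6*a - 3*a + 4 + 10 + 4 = 18 - 9*a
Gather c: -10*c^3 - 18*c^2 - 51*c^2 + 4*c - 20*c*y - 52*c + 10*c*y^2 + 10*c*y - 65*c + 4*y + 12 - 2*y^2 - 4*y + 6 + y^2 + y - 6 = -10*c^3 - 69*c^2 + c*(10*y^2 - 10*y - 113) - y^2 + y + 12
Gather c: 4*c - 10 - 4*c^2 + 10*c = -4*c^2 + 14*c - 10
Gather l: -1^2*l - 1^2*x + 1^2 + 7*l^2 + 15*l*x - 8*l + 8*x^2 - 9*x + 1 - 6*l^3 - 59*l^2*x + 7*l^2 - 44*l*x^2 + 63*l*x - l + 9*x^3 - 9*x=-6*l^3 + l^2*(14 - 59*x) + l*(-44*x^2 + 78*x - 10) + 9*x^3 + 8*x^2 - 19*x + 2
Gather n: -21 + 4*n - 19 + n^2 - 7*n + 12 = n^2 - 3*n - 28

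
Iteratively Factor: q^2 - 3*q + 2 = (q - 1)*(q - 2)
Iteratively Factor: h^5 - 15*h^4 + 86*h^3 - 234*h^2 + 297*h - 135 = (h - 1)*(h^4 - 14*h^3 + 72*h^2 - 162*h + 135) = (h - 3)*(h - 1)*(h^3 - 11*h^2 + 39*h - 45) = (h - 3)^2*(h - 1)*(h^2 - 8*h + 15) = (h - 3)^3*(h - 1)*(h - 5)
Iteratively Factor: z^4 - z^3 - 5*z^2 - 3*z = (z)*(z^3 - z^2 - 5*z - 3) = z*(z - 3)*(z^2 + 2*z + 1) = z*(z - 3)*(z + 1)*(z + 1)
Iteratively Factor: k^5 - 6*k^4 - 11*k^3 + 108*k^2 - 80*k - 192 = (k - 3)*(k^4 - 3*k^3 - 20*k^2 + 48*k + 64) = (k - 4)*(k - 3)*(k^3 + k^2 - 16*k - 16) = (k - 4)*(k - 3)*(k + 4)*(k^2 - 3*k - 4) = (k - 4)*(k - 3)*(k + 1)*(k + 4)*(k - 4)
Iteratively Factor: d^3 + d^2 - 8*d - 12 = (d - 3)*(d^2 + 4*d + 4) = (d - 3)*(d + 2)*(d + 2)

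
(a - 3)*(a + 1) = a^2 - 2*a - 3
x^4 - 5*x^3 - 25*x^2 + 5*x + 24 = (x - 8)*(x - 1)*(x + 1)*(x + 3)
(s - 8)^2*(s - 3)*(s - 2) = s^4 - 21*s^3 + 150*s^2 - 416*s + 384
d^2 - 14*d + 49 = (d - 7)^2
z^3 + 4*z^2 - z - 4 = (z - 1)*(z + 1)*(z + 4)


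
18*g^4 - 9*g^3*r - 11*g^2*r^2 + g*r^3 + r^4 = (-3*g + r)*(-g + r)*(2*g + r)*(3*g + r)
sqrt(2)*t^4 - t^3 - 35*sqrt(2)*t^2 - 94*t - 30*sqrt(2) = (t - 5*sqrt(2))*(t + sqrt(2))*(t + 3*sqrt(2))*(sqrt(2)*t + 1)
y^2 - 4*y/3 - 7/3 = (y - 7/3)*(y + 1)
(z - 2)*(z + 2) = z^2 - 4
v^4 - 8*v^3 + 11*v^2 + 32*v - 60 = (v - 5)*(v - 3)*(v - 2)*(v + 2)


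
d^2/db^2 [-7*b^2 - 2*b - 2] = -14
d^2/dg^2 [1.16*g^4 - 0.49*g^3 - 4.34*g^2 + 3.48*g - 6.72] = 13.92*g^2 - 2.94*g - 8.68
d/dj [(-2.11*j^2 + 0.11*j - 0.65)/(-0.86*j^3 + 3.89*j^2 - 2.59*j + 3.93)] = (-1.8146*j^4 + 0.1892*j^3 + 3.36*j^2 - 11.5276*j - 1.2512)/(0.7396*j^6 - 6.6908*j^5 + 19.5869*j^4 - 26.9098*j^3 + 37.2835*j^2 - 20.3574*j + 15.4449)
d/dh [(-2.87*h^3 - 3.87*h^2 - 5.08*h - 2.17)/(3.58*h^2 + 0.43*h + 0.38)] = (-10.2746*h^4 - 2.4682*h^3 + 13.2505*h^2 + 12.596*h - 0.9973)/(12.8164*h^4 + 3.0788*h^3 + 2.9057*h^2 + 0.3268*h + 0.1444)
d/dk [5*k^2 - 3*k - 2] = 10*k - 3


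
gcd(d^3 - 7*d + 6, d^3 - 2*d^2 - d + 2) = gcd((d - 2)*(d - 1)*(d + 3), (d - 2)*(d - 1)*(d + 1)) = d^2 - 3*d + 2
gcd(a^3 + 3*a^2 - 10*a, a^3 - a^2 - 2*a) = a^2 - 2*a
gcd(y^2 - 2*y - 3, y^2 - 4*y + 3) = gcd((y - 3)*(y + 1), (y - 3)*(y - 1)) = y - 3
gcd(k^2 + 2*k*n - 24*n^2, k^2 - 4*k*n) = k - 4*n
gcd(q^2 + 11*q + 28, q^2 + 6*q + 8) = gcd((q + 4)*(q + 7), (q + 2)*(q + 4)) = q + 4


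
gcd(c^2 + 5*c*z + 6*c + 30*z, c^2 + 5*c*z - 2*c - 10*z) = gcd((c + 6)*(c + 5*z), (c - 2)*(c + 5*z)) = c + 5*z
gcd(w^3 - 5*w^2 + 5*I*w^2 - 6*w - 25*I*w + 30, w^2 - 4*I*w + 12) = w + 2*I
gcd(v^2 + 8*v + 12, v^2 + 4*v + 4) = v + 2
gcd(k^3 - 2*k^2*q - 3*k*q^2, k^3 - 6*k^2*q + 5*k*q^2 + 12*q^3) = -k^2 + 2*k*q + 3*q^2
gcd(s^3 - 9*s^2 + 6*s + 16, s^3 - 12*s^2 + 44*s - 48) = s - 2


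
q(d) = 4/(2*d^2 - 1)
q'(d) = -16*d/(2*d^2 - 1)^2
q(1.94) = 0.61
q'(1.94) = -0.73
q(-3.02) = 0.23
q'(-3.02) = 0.16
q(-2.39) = 0.38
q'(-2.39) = 0.35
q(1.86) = 0.68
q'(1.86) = -0.85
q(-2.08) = 0.52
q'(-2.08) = 0.57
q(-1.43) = 1.29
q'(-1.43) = 2.40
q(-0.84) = 9.73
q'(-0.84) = 79.49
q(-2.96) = 0.24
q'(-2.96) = 0.17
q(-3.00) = 0.24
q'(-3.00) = 0.17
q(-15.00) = 0.01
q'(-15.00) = 0.00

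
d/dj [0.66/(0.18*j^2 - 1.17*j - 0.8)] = (0.7722 - 0.2376*j)/(-0.18*j^2 + 1.17*j + 0.8)^2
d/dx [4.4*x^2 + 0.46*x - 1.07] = 8.8*x + 0.46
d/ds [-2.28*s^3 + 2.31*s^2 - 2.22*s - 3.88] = -6.84*s^2 + 4.62*s - 2.22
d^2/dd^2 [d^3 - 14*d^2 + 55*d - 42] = 6*d - 28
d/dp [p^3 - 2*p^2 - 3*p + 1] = 3*p^2 - 4*p - 3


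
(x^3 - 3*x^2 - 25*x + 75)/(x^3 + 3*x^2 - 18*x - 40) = (x^2 - 8*x + 15)/(x^2 - 2*x - 8)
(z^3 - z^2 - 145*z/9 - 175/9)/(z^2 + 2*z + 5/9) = (3*z^2 - 8*z - 35)/(3*z + 1)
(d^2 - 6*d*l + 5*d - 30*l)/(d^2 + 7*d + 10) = (d - 6*l)/(d + 2)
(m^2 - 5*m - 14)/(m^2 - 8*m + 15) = (m^2 - 5*m - 14)/(m^2 - 8*m + 15)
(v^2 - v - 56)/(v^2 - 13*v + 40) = (v + 7)/(v - 5)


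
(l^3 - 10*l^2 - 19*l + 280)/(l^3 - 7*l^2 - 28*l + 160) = (l - 7)/(l - 4)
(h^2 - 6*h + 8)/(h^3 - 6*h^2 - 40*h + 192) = (h - 2)/(h^2 - 2*h - 48)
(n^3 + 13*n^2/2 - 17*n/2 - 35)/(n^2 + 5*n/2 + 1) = (2*n^2 + 9*n - 35)/(2*n + 1)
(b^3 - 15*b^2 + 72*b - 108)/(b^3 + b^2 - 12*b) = (b^2 - 12*b + 36)/(b*(b + 4))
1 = 1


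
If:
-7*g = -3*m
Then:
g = 3*m/7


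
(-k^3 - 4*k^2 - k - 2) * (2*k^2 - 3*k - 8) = -2*k^5 - 5*k^4 + 18*k^3 + 31*k^2 + 14*k + 16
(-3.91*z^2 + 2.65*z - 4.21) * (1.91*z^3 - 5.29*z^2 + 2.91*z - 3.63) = -7.4681*z^5 + 25.7454*z^4 - 33.4377*z^3 + 44.1757*z^2 - 21.8706*z + 15.2823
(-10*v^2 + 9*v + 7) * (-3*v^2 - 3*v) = 30*v^4 + 3*v^3 - 48*v^2 - 21*v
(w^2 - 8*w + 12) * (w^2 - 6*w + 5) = w^4 - 14*w^3 + 65*w^2 - 112*w + 60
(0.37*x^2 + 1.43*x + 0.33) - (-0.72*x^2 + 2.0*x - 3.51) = 1.09*x^2 - 0.57*x + 3.84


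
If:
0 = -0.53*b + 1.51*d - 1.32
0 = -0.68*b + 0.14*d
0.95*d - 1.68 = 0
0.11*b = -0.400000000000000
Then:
No Solution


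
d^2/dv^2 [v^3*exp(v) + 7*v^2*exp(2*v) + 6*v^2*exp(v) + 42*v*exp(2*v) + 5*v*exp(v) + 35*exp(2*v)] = (v^3 + 28*v^2*exp(v) + 12*v^2 + 224*v*exp(v) + 35*v + 322*exp(v) + 22)*exp(v)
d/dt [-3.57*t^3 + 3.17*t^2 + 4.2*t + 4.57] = -10.71*t^2 + 6.34*t + 4.2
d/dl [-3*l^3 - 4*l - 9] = -9*l^2 - 4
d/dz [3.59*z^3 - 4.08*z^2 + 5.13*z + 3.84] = 10.77*z^2 - 8.16*z + 5.13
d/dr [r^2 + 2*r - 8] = 2*r + 2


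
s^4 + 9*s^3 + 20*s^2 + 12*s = s*(s + 1)*(s + 2)*(s + 6)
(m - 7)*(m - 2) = m^2 - 9*m + 14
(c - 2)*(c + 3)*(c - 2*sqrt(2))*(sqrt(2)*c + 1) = sqrt(2)*c^4 - 3*c^3 + sqrt(2)*c^3 - 8*sqrt(2)*c^2 - 3*c^2 - 2*sqrt(2)*c + 18*c + 12*sqrt(2)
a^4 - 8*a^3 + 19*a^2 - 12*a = a*(a - 4)*(a - 3)*(a - 1)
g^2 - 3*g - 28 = (g - 7)*(g + 4)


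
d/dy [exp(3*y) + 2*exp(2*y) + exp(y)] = (3*exp(2*y) + 4*exp(y) + 1)*exp(y)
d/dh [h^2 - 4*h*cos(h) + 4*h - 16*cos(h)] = 4*h*sin(h) + 2*h + 16*sin(h) - 4*cos(h) + 4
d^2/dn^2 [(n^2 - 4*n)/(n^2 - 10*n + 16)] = 12*(n^3 - 8*n^2 + 32*n - 64)/(n^6 - 30*n^5 + 348*n^4 - 1960*n^3 + 5568*n^2 - 7680*n + 4096)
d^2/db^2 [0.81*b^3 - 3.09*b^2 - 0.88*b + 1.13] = 4.86*b - 6.18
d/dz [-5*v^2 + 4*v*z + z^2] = 4*v + 2*z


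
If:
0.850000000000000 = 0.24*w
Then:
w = 3.54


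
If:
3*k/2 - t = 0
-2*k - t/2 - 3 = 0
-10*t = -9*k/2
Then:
No Solution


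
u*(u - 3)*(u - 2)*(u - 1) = u^4 - 6*u^3 + 11*u^2 - 6*u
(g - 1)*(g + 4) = g^2 + 3*g - 4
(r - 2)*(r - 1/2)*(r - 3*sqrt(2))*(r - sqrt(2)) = r^4 - 4*sqrt(2)*r^3 - 5*r^3/2 + 7*r^2 + 10*sqrt(2)*r^2 - 15*r - 4*sqrt(2)*r + 6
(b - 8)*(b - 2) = b^2 - 10*b + 16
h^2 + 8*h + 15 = (h + 3)*(h + 5)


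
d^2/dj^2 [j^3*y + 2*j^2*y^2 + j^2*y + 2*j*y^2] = 2*y*(3*j + 2*y + 1)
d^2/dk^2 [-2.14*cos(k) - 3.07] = 2.14*cos(k)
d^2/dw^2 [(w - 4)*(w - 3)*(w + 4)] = 6*w - 6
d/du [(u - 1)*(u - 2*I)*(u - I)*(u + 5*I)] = 4*u^3 + u^2*(-3 + 6*I) + u*(26 - 4*I) - 13 - 10*I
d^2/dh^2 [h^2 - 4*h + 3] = 2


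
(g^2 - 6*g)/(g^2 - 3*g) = (g - 6)/(g - 3)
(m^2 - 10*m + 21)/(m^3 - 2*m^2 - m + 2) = (m^2 - 10*m + 21)/(m^3 - 2*m^2 - m + 2)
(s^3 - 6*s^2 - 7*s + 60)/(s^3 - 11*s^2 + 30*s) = (s^2 - s - 12)/(s*(s - 6))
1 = 1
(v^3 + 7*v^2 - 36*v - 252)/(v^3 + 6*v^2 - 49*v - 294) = (v - 6)/(v - 7)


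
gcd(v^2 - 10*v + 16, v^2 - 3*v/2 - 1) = v - 2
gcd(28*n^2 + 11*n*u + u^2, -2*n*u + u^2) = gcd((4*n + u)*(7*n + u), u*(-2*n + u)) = 1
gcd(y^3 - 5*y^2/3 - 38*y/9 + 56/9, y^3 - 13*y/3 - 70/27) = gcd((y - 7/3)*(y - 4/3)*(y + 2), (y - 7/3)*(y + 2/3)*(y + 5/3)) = y - 7/3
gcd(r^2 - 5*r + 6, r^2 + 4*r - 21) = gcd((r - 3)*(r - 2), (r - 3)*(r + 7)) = r - 3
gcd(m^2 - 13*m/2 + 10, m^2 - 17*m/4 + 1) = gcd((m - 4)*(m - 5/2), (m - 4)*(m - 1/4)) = m - 4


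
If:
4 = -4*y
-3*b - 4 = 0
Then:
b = -4/3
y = -1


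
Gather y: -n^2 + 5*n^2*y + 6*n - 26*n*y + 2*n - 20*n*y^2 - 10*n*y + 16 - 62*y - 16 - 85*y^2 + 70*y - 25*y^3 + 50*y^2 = -n^2 + 8*n - 25*y^3 + y^2*(-20*n - 35) + y*(5*n^2 - 36*n + 8)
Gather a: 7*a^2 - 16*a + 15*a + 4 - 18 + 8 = 7*a^2 - a - 6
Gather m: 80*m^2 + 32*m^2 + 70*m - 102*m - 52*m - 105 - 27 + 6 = 112*m^2 - 84*m - 126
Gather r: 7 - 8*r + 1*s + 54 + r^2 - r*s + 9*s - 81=r^2 + r*(-s - 8) + 10*s - 20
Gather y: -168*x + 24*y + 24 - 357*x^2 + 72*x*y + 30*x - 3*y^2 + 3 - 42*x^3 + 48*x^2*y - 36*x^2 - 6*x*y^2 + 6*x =-42*x^3 - 393*x^2 - 132*x + y^2*(-6*x - 3) + y*(48*x^2 + 72*x + 24) + 27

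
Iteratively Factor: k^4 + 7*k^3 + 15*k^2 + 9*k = (k)*(k^3 + 7*k^2 + 15*k + 9) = k*(k + 1)*(k^2 + 6*k + 9) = k*(k + 1)*(k + 3)*(k + 3)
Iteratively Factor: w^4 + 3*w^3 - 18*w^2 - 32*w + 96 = (w - 2)*(w^3 + 5*w^2 - 8*w - 48) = (w - 2)*(w + 4)*(w^2 + w - 12) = (w - 2)*(w + 4)^2*(w - 3)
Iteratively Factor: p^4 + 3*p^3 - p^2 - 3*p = (p)*(p^3 + 3*p^2 - p - 3) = p*(p - 1)*(p^2 + 4*p + 3) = p*(p - 1)*(p + 3)*(p + 1)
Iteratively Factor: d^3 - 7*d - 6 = (d + 2)*(d^2 - 2*d - 3) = (d + 1)*(d + 2)*(d - 3)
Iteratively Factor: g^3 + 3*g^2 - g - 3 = (g + 1)*(g^2 + 2*g - 3) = (g - 1)*(g + 1)*(g + 3)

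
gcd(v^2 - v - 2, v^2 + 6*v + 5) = v + 1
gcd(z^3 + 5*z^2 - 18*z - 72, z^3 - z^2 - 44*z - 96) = z + 3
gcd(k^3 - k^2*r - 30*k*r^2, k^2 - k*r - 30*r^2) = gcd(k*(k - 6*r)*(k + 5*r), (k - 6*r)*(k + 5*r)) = -k^2 + k*r + 30*r^2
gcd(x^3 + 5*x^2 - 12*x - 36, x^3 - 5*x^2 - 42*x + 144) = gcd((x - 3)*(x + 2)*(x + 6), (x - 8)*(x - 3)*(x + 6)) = x^2 + 3*x - 18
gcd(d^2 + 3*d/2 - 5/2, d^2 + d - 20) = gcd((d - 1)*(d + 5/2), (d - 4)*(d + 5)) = 1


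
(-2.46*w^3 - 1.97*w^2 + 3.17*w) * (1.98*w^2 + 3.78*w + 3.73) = -4.8708*w^5 - 13.1994*w^4 - 10.3458*w^3 + 4.6345*w^2 + 11.8241*w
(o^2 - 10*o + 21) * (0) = 0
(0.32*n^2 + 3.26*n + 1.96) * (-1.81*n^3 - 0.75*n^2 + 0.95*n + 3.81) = -0.5792*n^5 - 6.1406*n^4 - 5.6886*n^3 + 2.8462*n^2 + 14.2826*n + 7.4676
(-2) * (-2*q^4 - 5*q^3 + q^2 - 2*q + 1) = 4*q^4 + 10*q^3 - 2*q^2 + 4*q - 2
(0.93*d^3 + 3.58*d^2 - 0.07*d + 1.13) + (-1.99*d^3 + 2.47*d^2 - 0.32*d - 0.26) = -1.06*d^3 + 6.05*d^2 - 0.39*d + 0.87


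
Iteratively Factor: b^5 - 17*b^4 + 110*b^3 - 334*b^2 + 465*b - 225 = (b - 5)*(b^4 - 12*b^3 + 50*b^2 - 84*b + 45) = (b - 5)*(b - 1)*(b^3 - 11*b^2 + 39*b - 45) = (b - 5)*(b - 3)*(b - 1)*(b^2 - 8*b + 15) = (b - 5)^2*(b - 3)*(b - 1)*(b - 3)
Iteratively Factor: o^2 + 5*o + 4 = (o + 1)*(o + 4)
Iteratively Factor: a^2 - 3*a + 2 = (a - 1)*(a - 2)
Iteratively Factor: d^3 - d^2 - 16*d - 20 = (d + 2)*(d^2 - 3*d - 10) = (d + 2)^2*(d - 5)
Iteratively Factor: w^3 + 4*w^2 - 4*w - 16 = (w + 4)*(w^2 - 4) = (w + 2)*(w + 4)*(w - 2)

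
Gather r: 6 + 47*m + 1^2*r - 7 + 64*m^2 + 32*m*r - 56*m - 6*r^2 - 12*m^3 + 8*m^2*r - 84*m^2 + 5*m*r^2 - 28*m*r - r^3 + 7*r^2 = -12*m^3 - 20*m^2 - 9*m - r^3 + r^2*(5*m + 1) + r*(8*m^2 + 4*m + 1) - 1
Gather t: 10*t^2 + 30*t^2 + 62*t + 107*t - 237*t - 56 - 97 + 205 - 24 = 40*t^2 - 68*t + 28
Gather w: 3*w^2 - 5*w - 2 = 3*w^2 - 5*w - 2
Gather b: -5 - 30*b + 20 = 15 - 30*b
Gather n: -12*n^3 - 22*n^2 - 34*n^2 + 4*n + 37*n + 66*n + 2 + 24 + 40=-12*n^3 - 56*n^2 + 107*n + 66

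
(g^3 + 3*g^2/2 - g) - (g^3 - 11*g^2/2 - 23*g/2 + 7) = 7*g^2 + 21*g/2 - 7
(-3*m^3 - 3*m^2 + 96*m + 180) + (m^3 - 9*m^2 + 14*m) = -2*m^3 - 12*m^2 + 110*m + 180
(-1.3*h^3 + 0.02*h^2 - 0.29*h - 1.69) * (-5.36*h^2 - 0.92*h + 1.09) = 6.968*h^5 + 1.0888*h^4 + 0.119*h^3 + 9.347*h^2 + 1.2387*h - 1.8421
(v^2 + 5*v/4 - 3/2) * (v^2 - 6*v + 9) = v^4 - 19*v^3/4 + 81*v/4 - 27/2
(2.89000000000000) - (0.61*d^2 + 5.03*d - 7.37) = -0.61*d^2 - 5.03*d + 10.26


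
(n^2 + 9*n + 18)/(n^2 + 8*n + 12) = (n + 3)/(n + 2)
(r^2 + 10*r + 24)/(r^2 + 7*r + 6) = (r + 4)/(r + 1)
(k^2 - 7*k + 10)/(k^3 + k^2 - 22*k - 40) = (k - 2)/(k^2 + 6*k + 8)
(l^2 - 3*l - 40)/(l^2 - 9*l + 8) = (l + 5)/(l - 1)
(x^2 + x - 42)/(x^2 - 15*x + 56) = (x^2 + x - 42)/(x^2 - 15*x + 56)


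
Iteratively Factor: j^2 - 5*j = (j - 5)*(j)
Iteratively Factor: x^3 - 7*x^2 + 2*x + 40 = (x - 4)*(x^2 - 3*x - 10) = (x - 4)*(x + 2)*(x - 5)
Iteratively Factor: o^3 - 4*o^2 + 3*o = (o)*(o^2 - 4*o + 3) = o*(o - 3)*(o - 1)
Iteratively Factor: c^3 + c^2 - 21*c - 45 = (c + 3)*(c^2 - 2*c - 15) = (c - 5)*(c + 3)*(c + 3)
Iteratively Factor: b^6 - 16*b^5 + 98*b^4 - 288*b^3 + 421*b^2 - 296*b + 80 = (b - 4)*(b^5 - 12*b^4 + 50*b^3 - 88*b^2 + 69*b - 20) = (b - 4)*(b - 1)*(b^4 - 11*b^3 + 39*b^2 - 49*b + 20) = (b - 5)*(b - 4)*(b - 1)*(b^3 - 6*b^2 + 9*b - 4) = (b - 5)*(b - 4)*(b - 1)^2*(b^2 - 5*b + 4) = (b - 5)*(b - 4)^2*(b - 1)^2*(b - 1)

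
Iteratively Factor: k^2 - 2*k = (k)*(k - 2)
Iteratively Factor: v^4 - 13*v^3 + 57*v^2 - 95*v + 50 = (v - 1)*(v^3 - 12*v^2 + 45*v - 50) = (v - 2)*(v - 1)*(v^2 - 10*v + 25) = (v - 5)*(v - 2)*(v - 1)*(v - 5)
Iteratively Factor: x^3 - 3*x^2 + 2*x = (x - 1)*(x^2 - 2*x) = (x - 2)*(x - 1)*(x)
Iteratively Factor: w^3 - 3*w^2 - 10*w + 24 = (w - 2)*(w^2 - w - 12) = (w - 2)*(w + 3)*(w - 4)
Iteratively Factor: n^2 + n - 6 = (n - 2)*(n + 3)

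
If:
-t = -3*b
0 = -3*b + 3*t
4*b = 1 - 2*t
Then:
No Solution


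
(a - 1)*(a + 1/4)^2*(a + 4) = a^4 + 7*a^3/2 - 39*a^2/16 - 29*a/16 - 1/4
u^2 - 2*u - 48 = (u - 8)*(u + 6)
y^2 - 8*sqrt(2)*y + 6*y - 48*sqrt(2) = (y + 6)*(y - 8*sqrt(2))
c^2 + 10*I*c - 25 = (c + 5*I)^2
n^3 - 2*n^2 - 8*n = n*(n - 4)*(n + 2)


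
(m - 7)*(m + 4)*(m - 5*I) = m^3 - 3*m^2 - 5*I*m^2 - 28*m + 15*I*m + 140*I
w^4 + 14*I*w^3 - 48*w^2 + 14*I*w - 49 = (w - I)*(w + I)*(w + 7*I)^2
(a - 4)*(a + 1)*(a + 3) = a^3 - 13*a - 12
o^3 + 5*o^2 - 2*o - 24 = (o - 2)*(o + 3)*(o + 4)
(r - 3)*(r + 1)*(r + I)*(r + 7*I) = r^4 - 2*r^3 + 8*I*r^3 - 10*r^2 - 16*I*r^2 + 14*r - 24*I*r + 21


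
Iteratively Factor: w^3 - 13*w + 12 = (w + 4)*(w^2 - 4*w + 3) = (w - 1)*(w + 4)*(w - 3)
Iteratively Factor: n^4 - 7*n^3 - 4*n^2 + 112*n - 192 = (n - 4)*(n^3 - 3*n^2 - 16*n + 48) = (n - 4)^2*(n^2 + n - 12) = (n - 4)^2*(n + 4)*(n - 3)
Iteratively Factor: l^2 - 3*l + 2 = (l - 2)*(l - 1)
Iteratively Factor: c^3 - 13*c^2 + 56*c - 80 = (c - 4)*(c^2 - 9*c + 20) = (c - 5)*(c - 4)*(c - 4)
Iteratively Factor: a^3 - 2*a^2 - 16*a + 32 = (a - 4)*(a^2 + 2*a - 8) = (a - 4)*(a - 2)*(a + 4)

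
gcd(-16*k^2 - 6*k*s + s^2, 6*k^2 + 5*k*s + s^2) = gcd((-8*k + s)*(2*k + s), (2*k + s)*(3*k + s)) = 2*k + s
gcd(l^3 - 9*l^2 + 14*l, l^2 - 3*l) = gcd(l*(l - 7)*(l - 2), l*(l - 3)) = l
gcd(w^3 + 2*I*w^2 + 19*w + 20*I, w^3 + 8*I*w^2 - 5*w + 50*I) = w + 5*I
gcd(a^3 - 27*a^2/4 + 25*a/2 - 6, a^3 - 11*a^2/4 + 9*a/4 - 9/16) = a - 3/4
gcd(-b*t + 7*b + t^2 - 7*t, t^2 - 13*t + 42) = t - 7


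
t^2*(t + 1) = t^3 + t^2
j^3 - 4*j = j*(j - 2)*(j + 2)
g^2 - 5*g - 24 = (g - 8)*(g + 3)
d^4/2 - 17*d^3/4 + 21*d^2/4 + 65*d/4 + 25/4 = (d/2 + 1/4)*(d - 5)^2*(d + 1)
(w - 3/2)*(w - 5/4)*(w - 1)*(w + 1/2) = w^4 - 13*w^3/4 + 11*w^2/4 + 7*w/16 - 15/16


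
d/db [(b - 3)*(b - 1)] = 2*b - 4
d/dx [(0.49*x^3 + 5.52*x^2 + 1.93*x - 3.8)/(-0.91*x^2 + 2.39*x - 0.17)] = (-0.4459*x^4 + 2.3422*x^3 + 14.6992*x^2 - 8.7928*x + 8.7539)/(0.8281*x^4 - 4.3498*x^3 + 6.0215*x^2 - 0.8126*x + 0.0289)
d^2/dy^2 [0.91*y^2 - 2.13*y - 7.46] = 1.82000000000000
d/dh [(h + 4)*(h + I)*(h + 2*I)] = 3*h^2 + h*(8 + 6*I) - 2 + 12*I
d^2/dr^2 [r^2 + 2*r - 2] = 2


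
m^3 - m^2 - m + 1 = (m - 1)^2*(m + 1)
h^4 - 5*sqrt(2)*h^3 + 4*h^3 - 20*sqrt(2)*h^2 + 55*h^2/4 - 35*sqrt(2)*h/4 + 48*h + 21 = (h + 1/2)*(h + 7/2)*(h - 3*sqrt(2))*(h - 2*sqrt(2))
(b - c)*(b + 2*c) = b^2 + b*c - 2*c^2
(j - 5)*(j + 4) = j^2 - j - 20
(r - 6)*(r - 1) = r^2 - 7*r + 6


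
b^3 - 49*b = b*(b - 7)*(b + 7)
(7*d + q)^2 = 49*d^2 + 14*d*q + q^2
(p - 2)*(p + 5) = p^2 + 3*p - 10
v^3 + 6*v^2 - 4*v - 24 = (v - 2)*(v + 2)*(v + 6)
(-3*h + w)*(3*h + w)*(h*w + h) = -9*h^3*w - 9*h^3 + h*w^3 + h*w^2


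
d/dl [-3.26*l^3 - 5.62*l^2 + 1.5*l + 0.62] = -9.78*l^2 - 11.24*l + 1.5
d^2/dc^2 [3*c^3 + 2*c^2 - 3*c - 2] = 18*c + 4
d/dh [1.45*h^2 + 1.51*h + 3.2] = 2.9*h + 1.51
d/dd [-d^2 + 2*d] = 2 - 2*d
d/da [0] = 0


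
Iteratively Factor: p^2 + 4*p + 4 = (p + 2)*(p + 2)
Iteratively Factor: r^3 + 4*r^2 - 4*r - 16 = (r + 4)*(r^2 - 4) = (r - 2)*(r + 4)*(r + 2)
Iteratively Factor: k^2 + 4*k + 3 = (k + 3)*(k + 1)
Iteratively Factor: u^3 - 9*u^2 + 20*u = (u)*(u^2 - 9*u + 20) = u*(u - 4)*(u - 5)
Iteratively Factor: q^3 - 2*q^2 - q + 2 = (q - 2)*(q^2 - 1) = (q - 2)*(q - 1)*(q + 1)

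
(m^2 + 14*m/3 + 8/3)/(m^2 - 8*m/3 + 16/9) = 3*(3*m^2 + 14*m + 8)/(9*m^2 - 24*m + 16)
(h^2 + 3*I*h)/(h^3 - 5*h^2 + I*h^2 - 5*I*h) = (h + 3*I)/(h^2 + h*(-5 + I) - 5*I)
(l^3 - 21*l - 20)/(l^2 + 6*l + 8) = (l^2 - 4*l - 5)/(l + 2)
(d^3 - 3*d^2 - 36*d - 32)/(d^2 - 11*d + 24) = (d^2 + 5*d + 4)/(d - 3)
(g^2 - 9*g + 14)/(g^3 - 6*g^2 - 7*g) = (g - 2)/(g*(g + 1))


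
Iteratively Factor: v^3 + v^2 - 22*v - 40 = (v + 2)*(v^2 - v - 20) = (v + 2)*(v + 4)*(v - 5)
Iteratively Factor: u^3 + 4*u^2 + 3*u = (u + 1)*(u^2 + 3*u) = u*(u + 1)*(u + 3)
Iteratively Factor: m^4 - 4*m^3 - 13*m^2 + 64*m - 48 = (m - 3)*(m^3 - m^2 - 16*m + 16) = (m - 4)*(m - 3)*(m^2 + 3*m - 4) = (m - 4)*(m - 3)*(m - 1)*(m + 4)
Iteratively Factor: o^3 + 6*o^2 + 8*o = (o + 2)*(o^2 + 4*o) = (o + 2)*(o + 4)*(o)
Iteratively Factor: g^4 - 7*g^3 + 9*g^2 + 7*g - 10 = (g - 2)*(g^3 - 5*g^2 - g + 5) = (g - 5)*(g - 2)*(g^2 - 1) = (g - 5)*(g - 2)*(g + 1)*(g - 1)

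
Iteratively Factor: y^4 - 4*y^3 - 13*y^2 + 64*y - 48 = (y - 3)*(y^3 - y^2 - 16*y + 16) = (y - 4)*(y - 3)*(y^2 + 3*y - 4) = (y - 4)*(y - 3)*(y - 1)*(y + 4)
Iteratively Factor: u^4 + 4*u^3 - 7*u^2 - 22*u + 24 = (u + 3)*(u^3 + u^2 - 10*u + 8) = (u - 2)*(u + 3)*(u^2 + 3*u - 4) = (u - 2)*(u - 1)*(u + 3)*(u + 4)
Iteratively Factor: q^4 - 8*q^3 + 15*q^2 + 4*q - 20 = (q - 2)*(q^3 - 6*q^2 + 3*q + 10) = (q - 5)*(q - 2)*(q^2 - q - 2) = (q - 5)*(q - 2)^2*(q + 1)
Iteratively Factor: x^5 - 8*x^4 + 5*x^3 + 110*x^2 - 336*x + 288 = (x - 4)*(x^4 - 4*x^3 - 11*x^2 + 66*x - 72) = (x - 4)*(x - 2)*(x^3 - 2*x^2 - 15*x + 36) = (x - 4)*(x - 3)*(x - 2)*(x^2 + x - 12) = (x - 4)*(x - 3)^2*(x - 2)*(x + 4)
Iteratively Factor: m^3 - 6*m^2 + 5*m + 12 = (m - 3)*(m^2 - 3*m - 4) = (m - 3)*(m + 1)*(m - 4)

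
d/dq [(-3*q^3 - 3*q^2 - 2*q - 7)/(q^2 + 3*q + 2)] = (-3*q^4 - 18*q^3 - 25*q^2 + 2*q + 17)/(q^4 + 6*q^3 + 13*q^2 + 12*q + 4)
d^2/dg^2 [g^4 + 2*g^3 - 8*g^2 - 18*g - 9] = 12*g^2 + 12*g - 16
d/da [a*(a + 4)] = 2*a + 4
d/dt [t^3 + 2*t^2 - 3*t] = 3*t^2 + 4*t - 3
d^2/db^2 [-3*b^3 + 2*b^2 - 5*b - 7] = 4 - 18*b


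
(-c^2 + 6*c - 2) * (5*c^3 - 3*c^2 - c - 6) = -5*c^5 + 33*c^4 - 27*c^3 + 6*c^2 - 34*c + 12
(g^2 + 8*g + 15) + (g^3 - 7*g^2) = g^3 - 6*g^2 + 8*g + 15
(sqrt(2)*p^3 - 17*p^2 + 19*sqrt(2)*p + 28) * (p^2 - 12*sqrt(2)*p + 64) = sqrt(2)*p^5 - 41*p^4 + 287*sqrt(2)*p^3 - 1516*p^2 + 880*sqrt(2)*p + 1792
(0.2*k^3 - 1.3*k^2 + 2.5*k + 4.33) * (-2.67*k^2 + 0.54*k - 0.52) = -0.534*k^5 + 3.579*k^4 - 7.481*k^3 - 9.5351*k^2 + 1.0382*k - 2.2516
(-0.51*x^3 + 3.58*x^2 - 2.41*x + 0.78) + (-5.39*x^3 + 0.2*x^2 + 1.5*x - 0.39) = -5.9*x^3 + 3.78*x^2 - 0.91*x + 0.39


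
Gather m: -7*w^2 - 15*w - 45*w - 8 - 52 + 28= -7*w^2 - 60*w - 32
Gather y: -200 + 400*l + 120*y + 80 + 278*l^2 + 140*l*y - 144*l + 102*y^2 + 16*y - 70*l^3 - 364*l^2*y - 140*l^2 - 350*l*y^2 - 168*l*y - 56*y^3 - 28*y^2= -70*l^3 + 138*l^2 + 256*l - 56*y^3 + y^2*(74 - 350*l) + y*(-364*l^2 - 28*l + 136) - 120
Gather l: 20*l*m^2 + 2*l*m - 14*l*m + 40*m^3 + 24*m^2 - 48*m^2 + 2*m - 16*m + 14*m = l*(20*m^2 - 12*m) + 40*m^3 - 24*m^2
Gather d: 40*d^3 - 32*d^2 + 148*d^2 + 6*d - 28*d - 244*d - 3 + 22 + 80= 40*d^3 + 116*d^2 - 266*d + 99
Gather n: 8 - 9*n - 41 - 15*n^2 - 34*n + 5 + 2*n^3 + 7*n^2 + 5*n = 2*n^3 - 8*n^2 - 38*n - 28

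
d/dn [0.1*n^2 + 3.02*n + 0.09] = 0.2*n + 3.02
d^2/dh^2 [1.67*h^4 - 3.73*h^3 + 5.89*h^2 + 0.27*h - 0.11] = 20.04*h^2 - 22.38*h + 11.78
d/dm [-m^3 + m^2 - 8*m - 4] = -3*m^2 + 2*m - 8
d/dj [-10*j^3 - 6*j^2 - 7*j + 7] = -30*j^2 - 12*j - 7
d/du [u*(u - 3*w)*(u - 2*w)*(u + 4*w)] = 4*u^3 - 3*u^2*w - 28*u*w^2 + 24*w^3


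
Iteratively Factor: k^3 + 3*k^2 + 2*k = (k + 2)*(k^2 + k) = k*(k + 2)*(k + 1)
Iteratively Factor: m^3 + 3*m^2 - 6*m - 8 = (m + 1)*(m^2 + 2*m - 8) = (m - 2)*(m + 1)*(m + 4)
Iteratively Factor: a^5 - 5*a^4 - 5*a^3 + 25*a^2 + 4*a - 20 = (a - 1)*(a^4 - 4*a^3 - 9*a^2 + 16*a + 20) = (a - 2)*(a - 1)*(a^3 - 2*a^2 - 13*a - 10) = (a - 2)*(a - 1)*(a + 2)*(a^2 - 4*a - 5) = (a - 5)*(a - 2)*(a - 1)*(a + 2)*(a + 1)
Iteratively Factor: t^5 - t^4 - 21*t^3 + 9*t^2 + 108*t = (t)*(t^4 - t^3 - 21*t^2 + 9*t + 108) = t*(t + 3)*(t^3 - 4*t^2 - 9*t + 36) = t*(t - 3)*(t + 3)*(t^2 - t - 12) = t*(t - 4)*(t - 3)*(t + 3)*(t + 3)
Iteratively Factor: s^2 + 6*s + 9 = (s + 3)*(s + 3)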